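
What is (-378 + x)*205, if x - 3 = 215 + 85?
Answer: -15375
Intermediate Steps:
x = 303 (x = 3 + (215 + 85) = 3 + 300 = 303)
(-378 + x)*205 = (-378 + 303)*205 = -75*205 = -15375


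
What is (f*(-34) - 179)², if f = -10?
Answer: 25921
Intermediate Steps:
(f*(-34) - 179)² = (-10*(-34) - 179)² = (340 - 179)² = 161² = 25921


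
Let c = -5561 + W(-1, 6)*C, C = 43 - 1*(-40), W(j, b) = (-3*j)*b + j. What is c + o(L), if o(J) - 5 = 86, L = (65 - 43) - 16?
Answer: -4059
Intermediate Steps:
L = 6 (L = 22 - 16 = 6)
o(J) = 91 (o(J) = 5 + 86 = 91)
W(j, b) = j - 3*b*j (W(j, b) = -3*b*j + j = j - 3*b*j)
C = 83 (C = 43 + 40 = 83)
c = -4150 (c = -5561 - (1 - 3*6)*83 = -5561 - (1 - 18)*83 = -5561 - 1*(-17)*83 = -5561 + 17*83 = -5561 + 1411 = -4150)
c + o(L) = -4150 + 91 = -4059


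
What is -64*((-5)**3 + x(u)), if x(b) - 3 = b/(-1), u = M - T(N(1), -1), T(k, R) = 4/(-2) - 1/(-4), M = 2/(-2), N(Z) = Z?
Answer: 7856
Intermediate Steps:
M = -1 (M = 2*(-1/2) = -1)
T(k, R) = -7/4 (T(k, R) = 4*(-1/2) - 1*(-1/4) = -2 + 1/4 = -7/4)
u = 3/4 (u = -1 - 1*(-7/4) = -1 + 7/4 = 3/4 ≈ 0.75000)
x(b) = 3 - b (x(b) = 3 + b/(-1) = 3 + b*(-1) = 3 - b)
-64*((-5)**3 + x(u)) = -64*((-5)**3 + (3 - 1*3/4)) = -64*(-125 + (3 - 3/4)) = -64*(-125 + 9/4) = -64*(-491/4) = 7856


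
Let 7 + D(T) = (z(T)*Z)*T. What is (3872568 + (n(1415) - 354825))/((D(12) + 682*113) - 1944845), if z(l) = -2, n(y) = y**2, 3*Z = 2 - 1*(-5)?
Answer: -2759984/933921 ≈ -2.9553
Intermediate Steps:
Z = 7/3 (Z = (2 - 1*(-5))/3 = (2 + 5)/3 = (1/3)*7 = 7/3 ≈ 2.3333)
D(T) = -7 - 14*T/3 (D(T) = -7 + (-2*7/3)*T = -7 - 14*T/3)
(3872568 + (n(1415) - 354825))/((D(12) + 682*113) - 1944845) = (3872568 + (1415**2 - 354825))/(((-7 - 14/3*12) + 682*113) - 1944845) = (3872568 + (2002225 - 354825))/(((-7 - 56) + 77066) - 1944845) = (3872568 + 1647400)/((-63 + 77066) - 1944845) = 5519968/(77003 - 1944845) = 5519968/(-1867842) = 5519968*(-1/1867842) = -2759984/933921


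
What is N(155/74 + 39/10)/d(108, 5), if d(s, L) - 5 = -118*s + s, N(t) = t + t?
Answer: -2218/2336735 ≈ -0.00094919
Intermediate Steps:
N(t) = 2*t
d(s, L) = 5 - 117*s (d(s, L) = 5 + (-118*s + s) = 5 - 117*s)
N(155/74 + 39/10)/d(108, 5) = (2*(155/74 + 39/10))/(5 - 117*108) = (2*(155*(1/74) + 39*(⅒)))/(5 - 12636) = (2*(155/74 + 39/10))/(-12631) = (2*(1109/185))*(-1/12631) = (2218/185)*(-1/12631) = -2218/2336735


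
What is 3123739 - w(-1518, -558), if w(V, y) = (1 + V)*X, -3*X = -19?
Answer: 9400040/3 ≈ 3.1333e+6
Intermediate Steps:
X = 19/3 (X = -1/3*(-19) = 19/3 ≈ 6.3333)
w(V, y) = 19/3 + 19*V/3 (w(V, y) = (1 + V)*(19/3) = 19/3 + 19*V/3)
3123739 - w(-1518, -558) = 3123739 - (19/3 + (19/3)*(-1518)) = 3123739 - (19/3 - 9614) = 3123739 - 1*(-28823/3) = 3123739 + 28823/3 = 9400040/3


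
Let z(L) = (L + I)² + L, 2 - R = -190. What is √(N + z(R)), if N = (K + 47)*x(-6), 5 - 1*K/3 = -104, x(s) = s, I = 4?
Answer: 2*√9091 ≈ 190.69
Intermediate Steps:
K = 327 (K = 15 - 3*(-104) = 15 + 312 = 327)
R = 192 (R = 2 - 1*(-190) = 2 + 190 = 192)
N = -2244 (N = (327 + 47)*(-6) = 374*(-6) = -2244)
z(L) = L + (4 + L)² (z(L) = (L + 4)² + L = (4 + L)² + L = L + (4 + L)²)
√(N + z(R)) = √(-2244 + (192 + (4 + 192)²)) = √(-2244 + (192 + 196²)) = √(-2244 + (192 + 38416)) = √(-2244 + 38608) = √36364 = 2*√9091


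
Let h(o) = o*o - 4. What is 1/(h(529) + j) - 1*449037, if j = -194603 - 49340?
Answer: -16117734077/35894 ≈ -4.4904e+5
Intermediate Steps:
h(o) = -4 + o**2 (h(o) = o**2 - 4 = -4 + o**2)
j = -243943
1/(h(529) + j) - 1*449037 = 1/((-4 + 529**2) - 243943) - 1*449037 = 1/((-4 + 279841) - 243943) - 449037 = 1/(279837 - 243943) - 449037 = 1/35894 - 449037 = -16117734077/35894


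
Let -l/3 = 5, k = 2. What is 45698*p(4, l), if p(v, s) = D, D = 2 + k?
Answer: 182792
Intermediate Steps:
l = -15 (l = -3*5 = -15)
D = 4 (D = 2 + 2 = 4)
p(v, s) = 4
45698*p(4, l) = 45698*4 = 182792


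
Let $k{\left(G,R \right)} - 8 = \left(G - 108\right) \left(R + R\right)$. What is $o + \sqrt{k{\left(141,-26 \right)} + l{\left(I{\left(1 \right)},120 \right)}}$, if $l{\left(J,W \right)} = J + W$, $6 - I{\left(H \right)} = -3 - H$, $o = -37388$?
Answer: $-37388 + i \sqrt{1578} \approx -37388.0 + 39.724 i$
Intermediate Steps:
$I{\left(H \right)} = 9 + H$ ($I{\left(H \right)} = 6 - \left(-3 - H\right) = 6 + \left(3 + H\right) = 9 + H$)
$k{\left(G,R \right)} = 8 + 2 R \left(-108 + G\right)$ ($k{\left(G,R \right)} = 8 + \left(G - 108\right) \left(R + R\right) = 8 + \left(-108 + G\right) 2 R = 8 + 2 R \left(-108 + G\right)$)
$o + \sqrt{k{\left(141,-26 \right)} + l{\left(I{\left(1 \right)},120 \right)}} = -37388 + \sqrt{\left(8 - -5616 + 2 \cdot 141 \left(-26\right)\right) + \left(\left(9 + 1\right) + 120\right)} = -37388 + \sqrt{\left(8 + 5616 - 7332\right) + \left(10 + 120\right)} = -37388 + \sqrt{-1708 + 130} = -37388 + \sqrt{-1578} = -37388 + i \sqrt{1578}$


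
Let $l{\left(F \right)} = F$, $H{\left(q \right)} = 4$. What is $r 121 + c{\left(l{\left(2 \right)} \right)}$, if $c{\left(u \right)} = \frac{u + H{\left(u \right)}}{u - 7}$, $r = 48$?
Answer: $\frac{29034}{5} \approx 5806.8$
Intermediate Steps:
$c{\left(u \right)} = \frac{4 + u}{-7 + u}$ ($c{\left(u \right)} = \frac{u + 4}{u - 7} = \frac{4 + u}{-7 + u}$)
$r 121 + c{\left(l{\left(2 \right)} \right)} = 48 \cdot 121 + \frac{4 + 2}{-7 + 2} = 5808 + \frac{1}{-5} \cdot 6 = 5808 - \frac{6}{5} = \frac{29034}{5}$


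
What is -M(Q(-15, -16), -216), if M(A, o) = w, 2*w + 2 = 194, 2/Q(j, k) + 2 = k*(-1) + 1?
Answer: -96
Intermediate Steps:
Q(j, k) = 2/(-1 - k) (Q(j, k) = 2/(-2 + (k*(-1) + 1)) = 2/(-2 + (-k + 1)) = 2/(-2 + (1 - k)) = 2/(-1 - k))
w = 96 (w = -1 + (1/2)*194 = -1 + 97 = 96)
M(A, o) = 96
-M(Q(-15, -16), -216) = -1*96 = -96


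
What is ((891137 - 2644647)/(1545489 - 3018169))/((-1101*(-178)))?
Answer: 15941/2623753464 ≈ 6.0757e-6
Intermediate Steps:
((891137 - 2644647)/(1545489 - 3018169))/((-1101*(-178))) = -1753510/(-1472680)/195978 = -1753510*(-1/1472680)*(1/195978) = (15941/13388)*(1/195978) = 15941/2623753464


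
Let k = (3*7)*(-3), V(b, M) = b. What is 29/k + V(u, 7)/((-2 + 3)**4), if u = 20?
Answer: 1231/63 ≈ 19.540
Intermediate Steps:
k = -63 (k = 21*(-3) = -63)
29/k + V(u, 7)/((-2 + 3)**4) = 29/(-63) + 20/((-2 + 3)**4) = 29*(-1/63) + 20/(1**4) = -29/63 + 20/1 = -29/63 + 20*1 = -29/63 + 20 = 1231/63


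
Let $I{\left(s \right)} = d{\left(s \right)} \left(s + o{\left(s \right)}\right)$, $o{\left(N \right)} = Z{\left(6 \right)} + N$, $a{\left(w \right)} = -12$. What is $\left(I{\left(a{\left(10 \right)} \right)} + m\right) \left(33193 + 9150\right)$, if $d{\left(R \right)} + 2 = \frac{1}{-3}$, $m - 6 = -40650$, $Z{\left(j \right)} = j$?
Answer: $-1719210486$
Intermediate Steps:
$m = -40644$ ($m = 6 - 40650 = -40644$)
$d{\left(R \right)} = - \frac{7}{3}$ ($d{\left(R \right)} = -2 + \frac{1}{-3} = -2 - \frac{1}{3} = - \frac{7}{3}$)
$o{\left(N \right)} = 6 + N$
$I{\left(s \right)} = -14 - \frac{14 s}{3}$ ($I{\left(s \right)} = - \frac{7 \left(s + \left(6 + s\right)\right)}{3} = - \frac{7 \left(6 + 2 s\right)}{3} = -14 - \frac{14 s}{3}$)
$\left(I{\left(a{\left(10 \right)} \right)} + m\right) \left(33193 + 9150\right) = \left(\left(-14 - -56\right) - 40644\right) \left(33193 + 9150\right) = \left(\left(-14 + 56\right) - 40644\right) 42343 = \left(42 - 40644\right) 42343 = \left(-40602\right) 42343 = -1719210486$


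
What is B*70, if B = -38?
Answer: -2660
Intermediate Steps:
B*70 = -38*70 = -2660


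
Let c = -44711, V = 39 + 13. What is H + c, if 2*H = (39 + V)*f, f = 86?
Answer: -40798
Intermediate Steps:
V = 52
H = 3913 (H = ((39 + 52)*86)/2 = (91*86)/2 = (½)*7826 = 3913)
H + c = 3913 - 44711 = -40798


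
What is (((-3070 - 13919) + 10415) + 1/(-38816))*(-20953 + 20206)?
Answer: 190616759595/38816 ≈ 4.9108e+6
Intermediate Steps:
(((-3070 - 13919) + 10415) + 1/(-38816))*(-20953 + 20206) = ((-16989 + 10415) - 1/38816)*(-747) = (-6574 - 1/38816)*(-747) = -255176385/38816*(-747) = 190616759595/38816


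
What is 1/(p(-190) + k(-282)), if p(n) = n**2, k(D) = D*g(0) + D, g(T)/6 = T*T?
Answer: 1/35818 ≈ 2.7919e-5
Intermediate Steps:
g(T) = 6*T**2 (g(T) = 6*(T*T) = 6*T**2)
k(D) = D (k(D) = D*(6*0**2) + D = D*(6*0) + D = D*0 + D = 0 + D = D)
1/(p(-190) + k(-282)) = 1/((-190)**2 - 282) = 1/(36100 - 282) = 1/35818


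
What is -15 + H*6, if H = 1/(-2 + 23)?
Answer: -103/7 ≈ -14.714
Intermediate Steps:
H = 1/21 ≈ 0.047619
-15 + H*6 = -15 + (1/21)*6 = -15 + 2/7 = -103/7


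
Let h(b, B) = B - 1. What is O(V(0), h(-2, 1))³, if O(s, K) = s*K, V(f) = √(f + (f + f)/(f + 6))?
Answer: 0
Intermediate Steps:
h(b, B) = -1 + B
V(f) = √(f + 2*f/(6 + f)) (V(f) = √(f + (2*f)/(6 + f)) = √(f + 2*f/(6 + f)))
O(s, K) = K*s
O(V(0), h(-2, 1))³ = ((-1 + 1)*√(0*(8 + 0)/(6 + 0)))³ = (0*√(0*8/6))³ = (0*√(0*(⅙)*8))³ = (0*√0)³ = (0*0)³ = 0³ = 0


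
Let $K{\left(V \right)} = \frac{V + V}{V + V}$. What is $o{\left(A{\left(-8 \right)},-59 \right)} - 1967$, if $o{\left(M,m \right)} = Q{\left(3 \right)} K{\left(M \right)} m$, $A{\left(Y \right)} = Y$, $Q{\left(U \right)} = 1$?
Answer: $-2026$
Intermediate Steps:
$K{\left(V \right)} = 1$ ($K{\left(V \right)} = \frac{2 V}{2 V} = 2 V \frac{1}{2 V} = 1$)
$o{\left(M,m \right)} = m$ ($o{\left(M,m \right)} = 1 \cdot 1 m = 1 m = m$)
$o{\left(A{\left(-8 \right)},-59 \right)} - 1967 = -59 - 1967 = -2026$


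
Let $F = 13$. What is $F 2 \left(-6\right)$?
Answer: $-156$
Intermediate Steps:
$F 2 \left(-6\right) = 13 \cdot 2 \left(-6\right) = 26 \left(-6\right) = -156$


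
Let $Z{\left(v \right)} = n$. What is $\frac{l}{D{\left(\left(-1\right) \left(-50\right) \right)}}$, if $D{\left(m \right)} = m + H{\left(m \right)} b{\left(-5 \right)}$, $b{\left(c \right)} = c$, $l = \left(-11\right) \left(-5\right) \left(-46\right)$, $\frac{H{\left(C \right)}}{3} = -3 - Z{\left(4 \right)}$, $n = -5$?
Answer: $- \frac{253}{2} \approx -126.5$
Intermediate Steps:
$Z{\left(v \right)} = -5$
$H{\left(C \right)} = 6$ ($H{\left(C \right)} = 3 \left(-3 - -5\right) = 3 \left(-3 + 5\right) = 3 \cdot 2 = 6$)
$l = -2530$ ($l = 55 \left(-46\right) = -2530$)
$D{\left(m \right)} = -30 + m$ ($D{\left(m \right)} = m + 6 \left(-5\right) = m - 30 = -30 + m$)
$\frac{l}{D{\left(\left(-1\right) \left(-50\right) \right)}} = - \frac{2530}{-30 - -50} = - \frac{2530}{-30 + 50} = - \frac{2530}{20} = \left(-2530\right) \frac{1}{20} = - \frac{253}{2}$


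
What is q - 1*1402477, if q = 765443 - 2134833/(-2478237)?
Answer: -526239698075/826079 ≈ -6.3703e+5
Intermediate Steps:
q = 632317099608/826079 (q = 765443 - 2134833*(-1)/2478237 = 765443 - 1*(-711611/826079) = 765443 + 711611/826079 = 632317099608/826079 ≈ 7.6544e+5)
q - 1*1402477 = 632317099608/826079 - 1*1402477 = 632317099608/826079 - 1402477 = -526239698075/826079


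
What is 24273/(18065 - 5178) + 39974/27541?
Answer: 1183647631/354920867 ≈ 3.3350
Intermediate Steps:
24273/(18065 - 5178) + 39974/27541 = 24273/12887 + 39974*(1/27541) = 24273*(1/12887) + 39974/27541 = 24273/12887 + 39974/27541 = 1183647631/354920867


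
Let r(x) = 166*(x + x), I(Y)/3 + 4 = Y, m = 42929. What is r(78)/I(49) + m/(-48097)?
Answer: 413241499/2164365 ≈ 190.93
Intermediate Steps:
I(Y) = -12 + 3*Y
r(x) = 332*x (r(x) = 166*(2*x) = 332*x)
r(78)/I(49) + m/(-48097) = (332*78)/(-12 + 3*49) + 42929/(-48097) = 25896/(-12 + 147) + 42929*(-1/48097) = 25896/135 - 42929/48097 = 25896*(1/135) - 42929/48097 = 8632/45 - 42929/48097 = 413241499/2164365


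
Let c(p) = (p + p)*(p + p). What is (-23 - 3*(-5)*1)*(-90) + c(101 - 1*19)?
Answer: 27616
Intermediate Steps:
c(p) = 4*p² (c(p) = (2*p)*(2*p) = 4*p²)
(-23 - 3*(-5)*1)*(-90) + c(101 - 1*19) = (-23 - 3*(-5)*1)*(-90) + 4*(101 - 1*19)² = (-23 + 15*1)*(-90) + 4*(101 - 19)² = (-23 + 15)*(-90) + 4*82² = -8*(-90) + 4*6724 = 720 + 26896 = 27616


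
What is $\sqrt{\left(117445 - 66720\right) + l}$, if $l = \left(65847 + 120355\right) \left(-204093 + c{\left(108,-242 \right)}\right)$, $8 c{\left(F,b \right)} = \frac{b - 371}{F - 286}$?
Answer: $\frac{i \sqrt{4816271393972382}}{356} \approx 1.9494 \cdot 10^{5} i$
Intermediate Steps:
$c{\left(F,b \right)} = \frac{-371 + b}{8 \left(-286 + F\right)}$ ($c{\left(F,b \right)} = \frac{\left(b - 371\right) \frac{1}{F - 286}}{8} = \frac{\left(-371 + b\right) \frac{1}{-286 + F}}{8} = \frac{\frac{1}{-286 + F} \left(-371 + b\right)}{8} = \frac{-371 + b}{8 \left(-286 + F\right)}$)
$l = - \frac{27057740576719}{712}$ ($l = \left(65847 + 120355\right) \left(-204093 + \frac{-371 - 242}{8 \left(-286 + 108\right)}\right) = 186202 \left(-204093 + \frac{1}{8} \frac{1}{-178} \left(-613\right)\right) = 186202 \left(-204093 + \frac{1}{8} \left(- \frac{1}{178}\right) \left(-613\right)\right) = 186202 \left(-204093 + \frac{613}{1424}\right) = 186202 \left(- \frac{290627819}{1424}\right) = - \frac{27057740576719}{712} \approx -3.8002 \cdot 10^{10}$)
$\sqrt{\left(117445 - 66720\right) + l} = \sqrt{\left(117445 - 66720\right) - \frac{27057740576719}{712}} = \sqrt{50725 - \frac{27057740576719}{712}} = \sqrt{- \frac{27057704460519}{712}} = \frac{i \sqrt{4816271393972382}}{356}$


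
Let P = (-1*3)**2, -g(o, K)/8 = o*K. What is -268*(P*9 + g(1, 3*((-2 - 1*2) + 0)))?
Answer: -47436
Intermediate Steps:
g(o, K) = -8*K*o (g(o, K) = -8*o*K = -8*K*o)
P = 9 (P = (-3)**2 = 9)
-268*(P*9 + g(1, 3*((-2 - 1*2) + 0))) = -268*(9*9 - 8*3*((-2 - 1*2) + 0)*1) = -268*(81 - 8*3*((-2 - 2) + 0)*1) = -268*(81 - 8*3*(-4 + 0)*1) = -268*(81 - 8*3*(-4)*1) = -268*(81 - 8*(-12)*1) = -268*(81 + 96) = -268*177 = -47436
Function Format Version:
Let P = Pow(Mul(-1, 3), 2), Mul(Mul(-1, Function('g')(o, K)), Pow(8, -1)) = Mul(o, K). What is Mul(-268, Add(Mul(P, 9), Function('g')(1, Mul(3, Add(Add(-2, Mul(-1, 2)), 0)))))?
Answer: -47436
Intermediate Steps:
Function('g')(o, K) = Mul(-8, K, o) (Function('g')(o, K) = Mul(-8, Mul(o, K)) = Mul(-8, Mul(K, o)) = Mul(-8, K, o))
P = 9 (P = Pow(-3, 2) = 9)
Mul(-268, Add(Mul(P, 9), Function('g')(1, Mul(3, Add(Add(-2, Mul(-1, 2)), 0))))) = Mul(-268, Add(Mul(9, 9), Mul(-8, Mul(3, Add(Add(-2, Mul(-1, 2)), 0)), 1))) = Mul(-268, Add(81, Mul(-8, Mul(3, Add(Add(-2, -2), 0)), 1))) = Mul(-268, Add(81, Mul(-8, Mul(3, Add(-4, 0)), 1))) = Mul(-268, Add(81, Mul(-8, Mul(3, -4), 1))) = Mul(-268, Add(81, Mul(-8, -12, 1))) = Mul(-268, Add(81, 96)) = Mul(-268, 177) = -47436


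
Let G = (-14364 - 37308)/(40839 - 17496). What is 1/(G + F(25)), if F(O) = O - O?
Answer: -7781/17224 ≈ -0.45175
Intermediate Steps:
F(O) = 0
G = -17224/7781 (G = -51672/23343 = -51672*1/23343 = -17224/7781 ≈ -2.2136)
1/(G + F(25)) = 1/(-17224/7781 + 0) = 1/(-17224/7781) = -7781/17224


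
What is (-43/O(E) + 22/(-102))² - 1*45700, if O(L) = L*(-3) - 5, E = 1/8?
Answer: -118708091/2601 ≈ -45639.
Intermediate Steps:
E = ⅛ ≈ 0.12500
O(L) = -5 - 3*L (O(L) = -3*L - 5 = -5 - 3*L)
(-43/O(E) + 22/(-102))² - 1*45700 = (-43/(-5 - 3*⅛) + 22/(-102))² - 1*45700 = (-43/(-5 - 3/8) + 22*(-1/102))² - 45700 = (-43/(-43/8) - 11/51)² - 45700 = (-43*(-8/43) - 11/51)² - 45700 = (8 - 11/51)² - 45700 = (397/51)² - 45700 = 157609/2601 - 45700 = -118708091/2601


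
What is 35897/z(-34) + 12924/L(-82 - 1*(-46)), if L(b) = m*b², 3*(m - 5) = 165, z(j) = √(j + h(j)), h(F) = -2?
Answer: 359/2160 - 35897*I/6 ≈ 0.1662 - 5982.8*I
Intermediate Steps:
z(j) = √(-2 + j) (z(j) = √(j - 2) = √(-2 + j))
m = 60 (m = 5 + (⅓)*165 = 5 + 55 = 60)
L(b) = 60*b²
35897/z(-34) + 12924/L(-82 - 1*(-46)) = 35897/(√(-2 - 34)) + 12924/((60*(-82 - 1*(-46))²)) = 35897/(√(-36)) + 12924/((60*(-82 + 46)²)) = 35897/((6*I)) + 12924/((60*(-36)²)) = 35897*(-I/6) + 12924/((60*1296)) = -35897*I/6 + 12924/77760 = -35897*I/6 + 12924*(1/77760) = -35897*I/6 + 359/2160 = 359/2160 - 35897*I/6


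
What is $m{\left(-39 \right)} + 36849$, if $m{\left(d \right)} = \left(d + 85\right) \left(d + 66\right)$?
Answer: $38091$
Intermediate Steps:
$m{\left(d \right)} = \left(66 + d\right) \left(85 + d\right)$ ($m{\left(d \right)} = \left(85 + d\right) \left(66 + d\right) = \left(66 + d\right) \left(85 + d\right)$)
$m{\left(-39 \right)} + 36849 = \left(5610 + \left(-39\right)^{2} + 151 \left(-39\right)\right) + 36849 = \left(5610 + 1521 - 5889\right) + 36849 = 1242 + 36849 = 38091$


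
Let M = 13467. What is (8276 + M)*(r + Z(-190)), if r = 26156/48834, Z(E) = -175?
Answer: -92622940471/24417 ≈ -3.7934e+6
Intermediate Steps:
r = 13078/24417 (r = 26156*(1/48834) = 13078/24417 ≈ 0.53561)
(8276 + M)*(r + Z(-190)) = (8276 + 13467)*(13078/24417 - 175) = 21743*(-4259897/24417) = -92622940471/24417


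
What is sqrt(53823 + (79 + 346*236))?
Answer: 3*sqrt(15062) ≈ 368.18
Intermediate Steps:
sqrt(53823 + (79 + 346*236)) = sqrt(53823 + (79 + 81656)) = sqrt(53823 + 81735) = sqrt(135558) = 3*sqrt(15062)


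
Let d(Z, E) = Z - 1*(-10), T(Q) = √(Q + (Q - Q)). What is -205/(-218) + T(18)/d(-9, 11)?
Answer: 205/218 + 3*√2 ≈ 5.1830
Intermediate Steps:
T(Q) = √Q (T(Q) = √(Q + 0) = √Q)
d(Z, E) = 10 + Z (d(Z, E) = Z + 10 = 10 + Z)
-205/(-218) + T(18)/d(-9, 11) = -205/(-218) + √18/(10 - 9) = -205*(-1/218) + (3*√2)/1 = 205/218 + (3*√2)*1 = 205/218 + 3*√2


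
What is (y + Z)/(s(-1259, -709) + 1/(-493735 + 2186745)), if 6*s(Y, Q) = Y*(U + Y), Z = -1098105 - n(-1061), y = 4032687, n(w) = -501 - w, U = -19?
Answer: 4967328586220/454009412671 ≈ 10.941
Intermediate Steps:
Z = -1098665 (Z = -1098105 - (-501 - 1*(-1061)) = -1098105 - (-501 + 1061) = -1098105 - 1*560 = -1098105 - 560 = -1098665)
s(Y, Q) = Y*(-19 + Y)/6 (s(Y, Q) = (Y*(-19 + Y))/6 = Y*(-19 + Y)/6)
(y + Z)/(s(-1259, -709) + 1/(-493735 + 2186745)) = (4032687 - 1098665)/((⅙)*(-1259)*(-19 - 1259) + 1/(-493735 + 2186745)) = 2934022/((⅙)*(-1259)*(-1278) + 1/1693010) = 2934022/(268167 + 1/1693010) = 2934022/(454009412671/1693010) = 2934022*(1693010/454009412671) = 4967328586220/454009412671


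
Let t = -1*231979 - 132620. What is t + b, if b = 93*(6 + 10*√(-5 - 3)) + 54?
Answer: -363987 + 1860*I*√2 ≈ -3.6399e+5 + 2630.4*I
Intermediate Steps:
t = -364599 (t = -231979 - 132620 = -364599)
b = 612 + 1860*I*√2 (b = 93*(6 + 10*√(-8)) + 54 = 93*(6 + 10*(2*I*√2)) + 54 = 93*(6 + 20*I*√2) + 54 = (558 + 1860*I*√2) + 54 = 612 + 1860*I*√2 ≈ 612.0 + 2630.4*I)
t + b = -364599 + (612 + 1860*I*√2) = -363987 + 1860*I*√2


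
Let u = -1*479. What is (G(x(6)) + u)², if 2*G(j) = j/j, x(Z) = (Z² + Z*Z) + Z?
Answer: 915849/4 ≈ 2.2896e+5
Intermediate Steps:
x(Z) = Z + 2*Z² (x(Z) = (Z² + Z²) + Z = 2*Z² + Z = Z + 2*Z²)
G(j) = ½ (G(j) = (j/j)/2 = (½)*1 = ½)
u = -479
(G(x(6)) + u)² = (½ - 479)² = (-957/2)² = 915849/4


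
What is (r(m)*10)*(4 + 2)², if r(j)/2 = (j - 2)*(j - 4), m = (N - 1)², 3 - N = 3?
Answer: 2160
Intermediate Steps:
N = 0 (N = 3 - 1*3 = 3 - 3 = 0)
m = 1 (m = (0 - 1)² = (-1)² = 1)
r(j) = 2*(-4 + j)*(-2 + j) (r(j) = 2*((j - 2)*(j - 4)) = 2*((-2 + j)*(-4 + j)) = 2*((-4 + j)*(-2 + j)) = 2*(-4 + j)*(-2 + j))
(r(m)*10)*(4 + 2)² = ((16 - 12*1 + 2*1²)*10)*(4 + 2)² = ((16 - 12 + 2*1)*10)*6² = ((16 - 12 + 2)*10)*36 = (6*10)*36 = 60*36 = 2160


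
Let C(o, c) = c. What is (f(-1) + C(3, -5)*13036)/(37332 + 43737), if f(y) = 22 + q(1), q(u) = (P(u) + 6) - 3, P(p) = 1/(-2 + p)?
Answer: -65156/81069 ≈ -0.80371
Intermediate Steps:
q(u) = 3 + 1/(-2 + u) (q(u) = (1/(-2 + u) + 6) - 3 = (6 + 1/(-2 + u)) - 3 = 3 + 1/(-2 + u))
f(y) = 24 (f(y) = 22 + (-5 + 3*1)/(-2 + 1) = 22 + (-5 + 3)/(-1) = 22 - 1*(-2) = 22 + 2 = 24)
(f(-1) + C(3, -5)*13036)/(37332 + 43737) = (24 - 5*13036)/(37332 + 43737) = (24 - 65180)/81069 = -65156*1/81069 = -65156/81069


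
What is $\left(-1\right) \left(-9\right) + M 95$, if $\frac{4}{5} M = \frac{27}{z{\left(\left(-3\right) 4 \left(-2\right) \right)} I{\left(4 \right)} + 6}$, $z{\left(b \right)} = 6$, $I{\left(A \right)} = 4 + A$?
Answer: $\frac{547}{8} \approx 68.375$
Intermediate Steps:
$M = \frac{5}{8}$ ($M = \frac{5 \frac{27}{6 \left(4 + 4\right) + 6}}{4} = \frac{5 \frac{27}{6 \cdot 8 + 6}}{4} = \frac{5 \frac{27}{48 + 6}}{4} = \frac{5 \cdot \frac{27}{54}}{4} = \frac{5 \cdot 27 \cdot \frac{1}{54}}{4} = \frac{5}{4} \cdot \frac{1}{2} = \frac{5}{8} \approx 0.625$)
$\left(-1\right) \left(-9\right) + M 95 = \left(-1\right) \left(-9\right) + \frac{5}{8} \cdot 95 = 9 + \frac{475}{8} = \frac{547}{8}$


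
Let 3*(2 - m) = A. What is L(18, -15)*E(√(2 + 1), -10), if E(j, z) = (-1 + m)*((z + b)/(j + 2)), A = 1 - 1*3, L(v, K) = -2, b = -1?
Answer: 220/3 - 110*√3/3 ≈ 9.8248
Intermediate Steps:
A = -2 (A = 1 - 3 = -2)
m = 8/3 (m = 2 - ⅓*(-2) = 2 + ⅔ = 8/3 ≈ 2.6667)
E(j, z) = 5*(-1 + z)/(3*(2 + j)) (E(j, z) = (-1 + 8/3)*((z - 1)/(j + 2)) = 5*((-1 + z)/(2 + j))/3 = 5*(-1 + z)/(3*(2 + j)))
L(18, -15)*E(√(2 + 1), -10) = -10*(-1 - 10)/(3*(2 + √(2 + 1))) = -10*(-11)/(3*(2 + √3)) = -(-110)/(3*(2 + √3)) = 110/(3*(2 + √3))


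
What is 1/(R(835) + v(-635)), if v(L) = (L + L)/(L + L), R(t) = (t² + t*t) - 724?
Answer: 1/1393727 ≈ 7.1750e-7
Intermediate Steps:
R(t) = -724 + 2*t² (R(t) = (t² + t²) - 724 = 2*t² - 724 = -724 + 2*t²)
v(L) = 1 (v(L) = (2*L)/((2*L)) = (2*L)*(1/(2*L)) = 1)
1/(R(835) + v(-635)) = 1/((-724 + 2*835²) + 1) = 1/((-724 + 2*697225) + 1) = 1/((-724 + 1394450) + 1) = 1/(1393726 + 1) = 1/1393727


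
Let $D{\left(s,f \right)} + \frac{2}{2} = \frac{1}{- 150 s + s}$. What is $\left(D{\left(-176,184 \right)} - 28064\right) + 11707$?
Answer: $- \frac{428972191}{26224} \approx -16358.0$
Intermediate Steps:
$D{\left(s,f \right)} = -1 - \frac{1}{149 s}$ ($D{\left(s,f \right)} = -1 + \frac{1}{- 150 s + s} = -1 + \frac{1}{\left(-149\right) s} = -1 - \frac{1}{149 s}$)
$\left(D{\left(-176,184 \right)} - 28064\right) + 11707 = \left(\frac{- \frac{1}{149} - -176}{-176} - 28064\right) + 11707 = \left(- \frac{- \frac{1}{149} + 176}{176} - 28064\right) + 11707 = \left(\left(- \frac{1}{176}\right) \frac{26223}{149} - 28064\right) + 11707 = \left(- \frac{26223}{26224} - 28064\right) + 11707 = - \frac{735976559}{26224} + 11707 = - \frac{428972191}{26224}$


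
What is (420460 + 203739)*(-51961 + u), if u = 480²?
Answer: 111381445361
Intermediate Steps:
u = 230400
(420460 + 203739)*(-51961 + u) = (420460 + 203739)*(-51961 + 230400) = 624199*178439 = 111381445361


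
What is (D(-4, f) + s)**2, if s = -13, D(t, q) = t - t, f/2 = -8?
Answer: 169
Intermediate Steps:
f = -16 (f = 2*(-8) = -16)
D(t, q) = 0
(D(-4, f) + s)**2 = (0 - 13)**2 = (-13)**2 = 169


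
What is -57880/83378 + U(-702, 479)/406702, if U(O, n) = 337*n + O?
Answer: -5069658111/16954999678 ≈ -0.29901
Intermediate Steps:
U(O, n) = O + 337*n
-57880/83378 + U(-702, 479)/406702 = -57880/83378 + (-702 + 337*479)/406702 = -57880*1/83378 + (-702 + 161423)*(1/406702) = -28940/41689 + 160721*(1/406702) = -28940/41689 + 160721/406702 = -5069658111/16954999678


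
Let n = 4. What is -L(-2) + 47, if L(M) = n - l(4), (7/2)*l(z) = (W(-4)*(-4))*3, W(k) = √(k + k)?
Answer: 43 - 48*I*√2/7 ≈ 43.0 - 9.6975*I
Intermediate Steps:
W(k) = √2*√k (W(k) = √(2*k) = √2*√k)
l(z) = -48*I*√2/7 (l(z) = 2*(((√2*√(-4))*(-4))*3)/7 = 2*(((√2*(2*I))*(-4))*3)/7 = 2*(((2*I*√2)*(-4))*3)/7 = 2*(-8*I*√2*3)/7 = 2*(-24*I*√2)/7 = -48*I*√2/7)
L(M) = 4 + 48*I*√2/7 (L(M) = 4 - (-48)*I*√2/7 = 4 + 48*I*√2/7)
-L(-2) + 47 = -(4 + 48*I*√2/7) + 47 = (-4 - 48*I*√2/7) + 47 = 43 - 48*I*√2/7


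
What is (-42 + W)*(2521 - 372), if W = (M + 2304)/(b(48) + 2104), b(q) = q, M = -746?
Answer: -95443537/1076 ≈ -88702.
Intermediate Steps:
W = 779/1076 (W = (-746 + 2304)/(48 + 2104) = 1558/2152 = 1558*(1/2152) = 779/1076 ≈ 0.72398)
(-42 + W)*(2521 - 372) = (-42 + 779/1076)*(2521 - 372) = -44413/1076*2149 = -95443537/1076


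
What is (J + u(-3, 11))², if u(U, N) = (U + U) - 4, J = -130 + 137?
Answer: 9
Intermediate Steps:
J = 7
u(U, N) = -4 + 2*U (u(U, N) = 2*U - 4 = -4 + 2*U)
(J + u(-3, 11))² = (7 + (-4 + 2*(-3)))² = (7 + (-4 - 6))² = (7 - 10)² = (-3)² = 9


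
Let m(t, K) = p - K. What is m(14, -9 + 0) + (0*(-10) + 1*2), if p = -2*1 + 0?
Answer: 9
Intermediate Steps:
p = -2 (p = -2 + 0 = -2)
m(t, K) = -2 - K
m(14, -9 + 0) + (0*(-10) + 1*2) = (-2 - (-9 + 0)) + (0*(-10) + 1*2) = (-2 - 1*(-9)) + (0 + 2) = (-2 + 9) + 2 = 7 + 2 = 9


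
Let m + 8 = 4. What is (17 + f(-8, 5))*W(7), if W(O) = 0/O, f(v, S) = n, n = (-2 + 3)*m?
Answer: 0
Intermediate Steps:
m = -4 (m = -8 + 4 = -4)
n = -4 (n = (-2 + 3)*(-4) = 1*(-4) = -4)
f(v, S) = -4
W(O) = 0
(17 + f(-8, 5))*W(7) = (17 - 4)*0 = 13*0 = 0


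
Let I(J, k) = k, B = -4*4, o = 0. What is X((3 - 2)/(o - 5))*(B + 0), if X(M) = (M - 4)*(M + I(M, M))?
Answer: -672/25 ≈ -26.880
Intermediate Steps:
B = -16
X(M) = 2*M*(-4 + M) (X(M) = (M - 4)*(M + M) = (-4 + M)*(2*M) = 2*M*(-4 + M))
X((3 - 2)/(o - 5))*(B + 0) = (2*((3 - 2)/(0 - 5))*(-4 + (3 - 2)/(0 - 5)))*(-16 + 0) = (2*(1/(-5))*(-4 + 1/(-5)))*(-16) = (2*(1*(-⅕))*(-4 + 1*(-⅕)))*(-16) = (2*(-⅕)*(-4 - ⅕))*(-16) = (2*(-⅕)*(-21/5))*(-16) = (42/25)*(-16) = -672/25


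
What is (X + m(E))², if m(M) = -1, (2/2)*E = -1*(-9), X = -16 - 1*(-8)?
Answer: 81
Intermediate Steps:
X = -8 (X = -16 + 8 = -8)
E = 9 (E = -1*(-9) = 9)
(X + m(E))² = (-8 - 1)² = (-9)² = 81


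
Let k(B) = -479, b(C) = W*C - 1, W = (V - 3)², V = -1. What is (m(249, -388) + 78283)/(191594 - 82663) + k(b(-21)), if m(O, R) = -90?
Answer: -52099756/108931 ≈ -478.28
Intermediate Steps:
W = 16 (W = (-1 - 3)² = (-4)² = 16)
b(C) = -1 + 16*C (b(C) = 16*C - 1 = -1 + 16*C)
(m(249, -388) + 78283)/(191594 - 82663) + k(b(-21)) = (-90 + 78283)/(191594 - 82663) - 479 = 78193/108931 - 479 = -52099756/108931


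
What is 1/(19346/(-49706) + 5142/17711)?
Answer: -440171483/43524377 ≈ -10.113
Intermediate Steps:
1/(19346/(-49706) + 5142/17711) = 1/(19346*(-1/49706) + 5142*(1/17711)) = 1/(-9673/24853 + 5142/17711) = 1/(-43524377/440171483) = -440171483/43524377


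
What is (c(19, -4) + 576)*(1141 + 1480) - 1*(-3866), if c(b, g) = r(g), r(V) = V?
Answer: 1503078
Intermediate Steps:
c(b, g) = g
(c(19, -4) + 576)*(1141 + 1480) - 1*(-3866) = (-4 + 576)*(1141 + 1480) - 1*(-3866) = 572*2621 + 3866 = 1499212 + 3866 = 1503078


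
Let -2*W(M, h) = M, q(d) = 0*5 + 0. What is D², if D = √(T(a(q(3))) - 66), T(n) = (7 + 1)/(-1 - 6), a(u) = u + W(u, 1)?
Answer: -470/7 ≈ -67.143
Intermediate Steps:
q(d) = 0 (q(d) = 0 + 0 = 0)
W(M, h) = -M/2
a(u) = u/2 (a(u) = u - u/2 = u/2)
T(n) = -8/7 (T(n) = 8/(-7) = 8*(-⅐) = -8/7)
D = I*√3290/7 (D = √(-8/7 - 66) = √(-470/7) = I*√3290/7 ≈ 8.1941*I)
D² = (I*√3290/7)² = -470/7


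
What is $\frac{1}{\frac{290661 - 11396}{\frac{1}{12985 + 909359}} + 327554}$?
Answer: $\frac{1}{257578724714} \approx 3.8823 \cdot 10^{-12}$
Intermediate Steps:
$\frac{1}{\frac{290661 - 11396}{\frac{1}{12985 + 909359}} + 327554} = \frac{1}{\frac{279265}{\frac{1}{922344}} + 327554} = \frac{1}{279265 \frac{1}{\frac{1}{922344}} + 327554} = \frac{1}{279265 \cdot 922344 + 327554} = \frac{1}{257578397160 + 327554} = \frac{1}{257578724714}$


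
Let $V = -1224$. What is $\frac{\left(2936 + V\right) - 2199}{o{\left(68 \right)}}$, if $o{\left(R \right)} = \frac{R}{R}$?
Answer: $-487$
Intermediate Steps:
$o{\left(R \right)} = 1$
$\frac{\left(2936 + V\right) - 2199}{o{\left(68 \right)}} = \frac{\left(2936 - 1224\right) - 2199}{1} = \left(1712 - 2199\right) 1 = \left(-487\right) 1 = -487$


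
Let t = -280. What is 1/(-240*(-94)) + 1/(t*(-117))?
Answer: 461/6158880 ≈ 7.4851e-5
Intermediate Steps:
1/(-240*(-94)) + 1/(t*(-117)) = 1/(-240*(-94)) + 1/(-280*(-117)) = -1/240*(-1/94) - 1/280*(-1/117) = 1/22560 + 1/32760 = 461/6158880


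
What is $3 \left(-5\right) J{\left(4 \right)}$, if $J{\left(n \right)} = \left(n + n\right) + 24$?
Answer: $-480$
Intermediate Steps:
$J{\left(n \right)} = 24 + 2 n$ ($J{\left(n \right)} = 2 n + 24 = 24 + 2 n$)
$3 \left(-5\right) J{\left(4 \right)} = 3 \left(-5\right) \left(24 + 2 \cdot 4\right) = - 15 \left(24 + 8\right) = \left(-15\right) 32 = -480$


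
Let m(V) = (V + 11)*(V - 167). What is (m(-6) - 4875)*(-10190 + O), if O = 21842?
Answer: -66882480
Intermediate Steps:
m(V) = (-167 + V)*(11 + V) (m(V) = (11 + V)*(-167 + V) = (-167 + V)*(11 + V))
(m(-6) - 4875)*(-10190 + O) = ((-1837 + (-6)² - 156*(-6)) - 4875)*(-10190 + 21842) = ((-1837 + 36 + 936) - 4875)*11652 = (-865 - 4875)*11652 = -5740*11652 = -66882480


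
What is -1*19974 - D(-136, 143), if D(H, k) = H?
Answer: -19838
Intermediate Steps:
-1*19974 - D(-136, 143) = -1*19974 - 1*(-136) = -19974 + 136 = -19838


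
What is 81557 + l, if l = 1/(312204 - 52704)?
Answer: 21164041501/259500 ≈ 81557.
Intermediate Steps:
l = 1/259500 ≈ 3.8536e-6
81557 + l = 81557 + 1/259500 = 21164041501/259500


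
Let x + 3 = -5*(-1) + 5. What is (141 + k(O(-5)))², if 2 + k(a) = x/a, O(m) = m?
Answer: 473344/25 ≈ 18934.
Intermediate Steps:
x = 7 (x = -3 + (-5*(-1) + 5) = -3 + (5 + 5) = -3 + 10 = 7)
k(a) = -2 + 7/a
(141 + k(O(-5)))² = (141 + (-2 + 7/(-5)))² = (141 + (-2 + 7*(-⅕)))² = (141 + (-2 - 7/5))² = (141 - 17/5)² = (688/5)² = 473344/25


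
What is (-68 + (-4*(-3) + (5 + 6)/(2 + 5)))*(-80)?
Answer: 30480/7 ≈ 4354.3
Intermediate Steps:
(-68 + (-4*(-3) + (5 + 6)/(2 + 5)))*(-80) = (-68 + (12 + 11/7))*(-80) = (-68 + 95/7)*(-80) = -381/7*(-80) = 30480/7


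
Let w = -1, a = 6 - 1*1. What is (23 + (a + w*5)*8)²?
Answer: 529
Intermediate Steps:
a = 5 (a = 6 - 1 = 5)
(23 + (a + w*5)*8)² = (23 + (5 - 1*5)*8)² = (23 + (5 - 5)*8)² = (23 + 0*8)² = (23 + 0)² = 23² = 529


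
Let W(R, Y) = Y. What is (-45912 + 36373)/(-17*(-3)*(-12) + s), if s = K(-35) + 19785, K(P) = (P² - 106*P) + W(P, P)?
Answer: -9539/24073 ≈ -0.39625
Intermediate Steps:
K(P) = P² - 105*P (K(P) = (P² - 106*P) + P = P² - 105*P)
s = 24685 (s = -35*(-105 - 35) + 19785 = -35*(-140) + 19785 = 4900 + 19785 = 24685)
(-45912 + 36373)/(-17*(-3)*(-12) + s) = (-45912 + 36373)/(-17*(-3)*(-12) + 24685) = -9539/(51*(-12) + 24685) = -9539/(-612 + 24685) = -9539/24073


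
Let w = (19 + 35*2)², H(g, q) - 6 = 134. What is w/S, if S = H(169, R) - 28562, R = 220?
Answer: -7921/28422 ≈ -0.27869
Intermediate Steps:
H(g, q) = 140 (H(g, q) = 6 + 134 = 140)
w = 7921 (w = (19 + 70)² = 89² = 7921)
S = -28422 (S = 140 - 28562 = -28422)
w/S = 7921/(-28422) = 7921*(-1/28422) = -7921/28422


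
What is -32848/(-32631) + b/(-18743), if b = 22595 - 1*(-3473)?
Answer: -234954844/611602833 ≈ -0.38416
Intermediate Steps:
b = 26068 (b = 22595 + 3473 = 26068)
-32848/(-32631) + b/(-18743) = -32848/(-32631) + 26068/(-18743) = -32848*(-1/32631) + 26068*(-1/18743) = 32848/32631 - 26068/18743 = -234954844/611602833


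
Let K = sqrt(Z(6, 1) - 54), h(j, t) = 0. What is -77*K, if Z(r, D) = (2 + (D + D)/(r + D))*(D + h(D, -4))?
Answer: -11*I*sqrt(2534) ≈ -553.73*I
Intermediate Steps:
Z(r, D) = D*(2 + 2*D/(D + r)) (Z(r, D) = (2 + (D + D)/(r + D))*(D + 0) = (2 + (2*D)/(D + r))*D = (2 + 2*D/(D + r))*D = D*(2 + 2*D/(D + r)))
K = I*sqrt(2534)/7 (K = sqrt(2*1*(6 + 2*1)/(1 + 6) - 54) = sqrt(2*1*(6 + 2)/7 - 54) = sqrt(2*1*(1/7)*8 - 54) = sqrt(16/7 - 54) = sqrt(-362/7) = I*sqrt(2534)/7 ≈ 7.1913*I)
-77*K = -11*I*sqrt(2534)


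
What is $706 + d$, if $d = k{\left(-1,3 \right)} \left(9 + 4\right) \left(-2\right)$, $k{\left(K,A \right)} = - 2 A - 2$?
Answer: $914$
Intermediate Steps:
$k{\left(K,A \right)} = -2 - 2 A$
$d = 208$ ($d = \left(-2 - 6\right) \left(9 + 4\right) \left(-2\right) = \left(-2 - 6\right) 13 \left(-2\right) = \left(-8\right) \left(-26\right) = 208$)
$706 + d = 706 + 208 = 914$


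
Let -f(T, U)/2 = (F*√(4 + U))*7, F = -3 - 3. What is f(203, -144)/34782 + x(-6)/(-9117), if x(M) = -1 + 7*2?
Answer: -13/9117 + 28*I*√35/5797 ≈ -0.0014259 + 0.028575*I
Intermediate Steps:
x(M) = 13 (x(M) = -1 + 14 = 13)
F = -6
f(T, U) = 84*√(4 + U) (f(T, U) = -2*(-6*√(4 + U))*7 = -(-84)*√(4 + U) = 84*√(4 + U))
f(203, -144)/34782 + x(-6)/(-9117) = (84*√(4 - 144))/34782 + 13/(-9117) = (84*√(-140))*(1/34782) + 13*(-1/9117) = (84*(2*I*√35))*(1/34782) - 13/9117 = (168*I*√35)*(1/34782) - 13/9117 = 28*I*√35/5797 - 13/9117 = -13/9117 + 28*I*√35/5797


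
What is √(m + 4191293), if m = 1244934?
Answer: √5436227 ≈ 2331.6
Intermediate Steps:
√(m + 4191293) = √(1244934 + 4191293) = √5436227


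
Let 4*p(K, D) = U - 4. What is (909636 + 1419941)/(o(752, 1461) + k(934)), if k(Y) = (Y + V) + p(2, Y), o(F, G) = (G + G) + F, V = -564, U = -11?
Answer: 9318308/16161 ≈ 576.59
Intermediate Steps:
o(F, G) = F + 2*G (o(F, G) = 2*G + F = F + 2*G)
p(K, D) = -15/4 (p(K, D) = (-11 - 4)/4 = (1/4)*(-15) = -15/4)
k(Y) = -2271/4 + Y (k(Y) = (Y - 564) - 15/4 = (-564 + Y) - 15/4 = -2271/4 + Y)
(909636 + 1419941)/(o(752, 1461) + k(934)) = (909636 + 1419941)/((752 + 2*1461) + (-2271/4 + 934)) = 2329577/((752 + 2922) + 1465/4) = 2329577/(3674 + 1465/4) = 2329577/(16161/4) = 2329577*(4/16161) = 9318308/16161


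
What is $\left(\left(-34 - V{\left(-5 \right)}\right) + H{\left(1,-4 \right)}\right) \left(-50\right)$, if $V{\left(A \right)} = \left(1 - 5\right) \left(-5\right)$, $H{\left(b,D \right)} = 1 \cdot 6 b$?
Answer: $2400$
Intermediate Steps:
$H{\left(b,D \right)} = 6 b$
$V{\left(A \right)} = 20$ ($V{\left(A \right)} = \left(-4\right) \left(-5\right) = 20$)
$\left(\left(-34 - V{\left(-5 \right)}\right) + H{\left(1,-4 \right)}\right) \left(-50\right) = \left(\left(-34 - 20\right) + 6 \cdot 1\right) \left(-50\right) = \left(\left(-34 - 20\right) + 6\right) \left(-50\right) = \left(-54 + 6\right) \left(-50\right) = \left(-48\right) \left(-50\right) = 2400$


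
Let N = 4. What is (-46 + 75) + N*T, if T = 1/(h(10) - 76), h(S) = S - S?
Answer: 550/19 ≈ 28.947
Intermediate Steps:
h(S) = 0
T = -1/76 (T = 1/(0 - 76) = 1/(-76) = -1/76 ≈ -0.013158)
(-46 + 75) + N*T = (-46 + 75) + 4*(-1/76) = 29 - 1/19 = 550/19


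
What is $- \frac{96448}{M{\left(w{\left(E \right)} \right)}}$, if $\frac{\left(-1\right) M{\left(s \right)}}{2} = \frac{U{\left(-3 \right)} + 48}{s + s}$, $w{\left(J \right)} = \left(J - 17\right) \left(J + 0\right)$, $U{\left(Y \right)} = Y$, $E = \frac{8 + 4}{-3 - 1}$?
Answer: $\frac{385792}{3} \approx 1.286 \cdot 10^{5}$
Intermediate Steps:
$E = -3$ ($E = \frac{12}{-4} = 12 \left(- \frac{1}{4}\right) = -3$)
$w{\left(J \right)} = J \left(-17 + J\right)$ ($w{\left(J \right)} = \left(-17 + J\right) J = J \left(-17 + J\right)$)
$M{\left(s \right)} = - \frac{45}{s}$ ($M{\left(s \right)} = - 2 \frac{-3 + 48}{s + s} = - 2 \frac{45}{2 s} = - \frac{45}{s}$)
$- \frac{96448}{M{\left(w{\left(E \right)} \right)}} = - \frac{96448}{\left(-45\right) \frac{1}{\left(-3\right) \left(-17 - 3\right)}} = - \frac{96448}{\left(-45\right) \frac{1}{\left(-3\right) \left(-20\right)}} = - \frac{96448}{\left(-45\right) \frac{1}{60}} = - \frac{96448}{- \frac{3}{4}} = \left(-96448\right) \left(- \frac{4}{3}\right) = \frac{385792}{3}$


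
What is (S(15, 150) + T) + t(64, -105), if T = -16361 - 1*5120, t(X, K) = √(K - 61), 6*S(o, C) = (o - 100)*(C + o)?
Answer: -47637/2 + I*√166 ≈ -23819.0 + 12.884*I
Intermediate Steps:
S(o, C) = (-100 + o)*(C + o)/6 (S(o, C) = ((o - 100)*(C + o))/6 = ((-100 + o)*(C + o))/6 = (-100 + o)*(C + o)/6)
t(X, K) = √(-61 + K)
T = -21481 (T = -16361 - 5120 = -21481)
(S(15, 150) + T) + t(64, -105) = ((-50/3*150 - 50/3*15 + (⅙)*15² + (⅙)*150*15) - 21481) + √(-61 - 105) = ((-2500 - 250 + (⅙)*225 + 375) - 21481) + √(-166) = ((-2500 - 250 + 75/2 + 375) - 21481) + I*√166 = (-4675/2 - 21481) + I*√166 = -47637/2 + I*√166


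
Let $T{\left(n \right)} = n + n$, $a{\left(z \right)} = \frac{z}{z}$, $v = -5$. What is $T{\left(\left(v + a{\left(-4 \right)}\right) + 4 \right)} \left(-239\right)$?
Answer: $0$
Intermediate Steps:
$a{\left(z \right)} = 1$
$T{\left(n \right)} = 2 n$
$T{\left(\left(v + a{\left(-4 \right)}\right) + 4 \right)} \left(-239\right) = 2 \left(\left(-5 + 1\right) + 4\right) \left(-239\right) = 2 \left(-4 + 4\right) \left(-239\right) = 2 \cdot 0 \left(-239\right) = 0 \left(-239\right) = 0$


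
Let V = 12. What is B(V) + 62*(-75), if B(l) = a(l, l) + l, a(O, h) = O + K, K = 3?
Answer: -4623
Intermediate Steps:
a(O, h) = 3 + O (a(O, h) = O + 3 = 3 + O)
B(l) = 3 + 2*l (B(l) = (3 + l) + l = 3 + 2*l)
B(V) + 62*(-75) = (3 + 2*12) + 62*(-75) = (3 + 24) - 4650 = 27 - 4650 = -4623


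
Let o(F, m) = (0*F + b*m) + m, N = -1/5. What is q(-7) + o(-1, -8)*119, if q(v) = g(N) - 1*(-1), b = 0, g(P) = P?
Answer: -4756/5 ≈ -951.20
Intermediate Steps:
N = -⅕ (N = -1*⅕ = -⅕ ≈ -0.20000)
o(F, m) = m (o(F, m) = (0*F + 0*m) + m = (0 + 0) + m = 0 + m = m)
q(v) = ⅘ (q(v) = -⅕ - 1*(-1) = -⅕ + 1 = ⅘)
q(-7) + o(-1, -8)*119 = ⅘ - 8*119 = ⅘ - 952 = -4756/5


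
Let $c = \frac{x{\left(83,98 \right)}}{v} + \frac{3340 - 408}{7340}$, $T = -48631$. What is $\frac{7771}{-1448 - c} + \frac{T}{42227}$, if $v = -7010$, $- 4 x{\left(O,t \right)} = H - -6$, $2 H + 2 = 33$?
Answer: $- \frac{8203383674386579}{1258788828868303} \approx -6.5169$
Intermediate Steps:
$H = \frac{31}{2}$ ($H = -1 + \frac{1}{2} \cdot 33 = -1 + \frac{33}{2} = \frac{31}{2} \approx 15.5$)
$x{\left(O,t \right)} = - \frac{43}{8}$ ($x{\left(O,t \right)} = - \frac{\frac{31}{2} - -6}{4} = - \frac{\frac{31}{2} + 6}{4} = \left(- \frac{1}{4}\right) \frac{43}{2} = - \frac{43}{8}$)
$c = \frac{8237109}{20581360}$ ($c = - \frac{43}{8 \left(-7010\right)} + \frac{3340 - 408}{7340} = \left(- \frac{43}{8}\right) \left(- \frac{1}{7010}\right) + 2932 \cdot \frac{1}{7340} = \frac{43}{56080} + \frac{733}{1835} = \frac{8237109}{20581360} \approx 0.40022$)
$\frac{7771}{-1448 - c} + \frac{T}{42227} = \frac{7771}{-1448 - \frac{8237109}{20581360}} - \frac{48631}{42227} = \frac{7771}{- \frac{29810046389}{20581360}} - \frac{48631}{42227} = 7771 \left(- \frac{20581360}{29810046389}\right) - \frac{48631}{42227} = - \frac{159937748560}{29810046389} - \frac{48631}{42227} = - \frac{8203383674386579}{1258788828868303}$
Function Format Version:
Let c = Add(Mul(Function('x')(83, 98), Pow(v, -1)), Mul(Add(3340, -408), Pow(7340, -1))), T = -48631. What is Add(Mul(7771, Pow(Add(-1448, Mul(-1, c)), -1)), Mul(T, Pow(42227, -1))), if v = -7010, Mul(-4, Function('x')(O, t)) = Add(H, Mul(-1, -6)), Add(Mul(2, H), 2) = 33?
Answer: Rational(-8203383674386579, 1258788828868303) ≈ -6.5169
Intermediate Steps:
H = Rational(31, 2) (H = Add(-1, Mul(Rational(1, 2), 33)) = Add(-1, Rational(33, 2)) = Rational(31, 2) ≈ 15.500)
Function('x')(O, t) = Rational(-43, 8) (Function('x')(O, t) = Mul(Rational(-1, 4), Add(Rational(31, 2), Mul(-1, -6))) = Mul(Rational(-1, 4), Add(Rational(31, 2), 6)) = Mul(Rational(-1, 4), Rational(43, 2)) = Rational(-43, 8))
c = Rational(8237109, 20581360) (c = Add(Mul(Rational(-43, 8), Pow(-7010, -1)), Mul(Add(3340, -408), Pow(7340, -1))) = Add(Mul(Rational(-43, 8), Rational(-1, 7010)), Mul(2932, Rational(1, 7340))) = Add(Rational(43, 56080), Rational(733, 1835)) = Rational(8237109, 20581360) ≈ 0.40022)
Add(Mul(7771, Pow(Add(-1448, Mul(-1, c)), -1)), Mul(T, Pow(42227, -1))) = Add(Mul(7771, Pow(Add(-1448, Mul(-1, Rational(8237109, 20581360))), -1)), Mul(-48631, Pow(42227, -1))) = Add(Mul(7771, Pow(Add(-1448, Rational(-8237109, 20581360)), -1)), Mul(-48631, Rational(1, 42227))) = Add(Mul(7771, Pow(Rational(-29810046389, 20581360), -1)), Rational(-48631, 42227)) = Add(Mul(7771, Rational(-20581360, 29810046389)), Rational(-48631, 42227)) = Add(Rational(-159937748560, 29810046389), Rational(-48631, 42227)) = Rational(-8203383674386579, 1258788828868303)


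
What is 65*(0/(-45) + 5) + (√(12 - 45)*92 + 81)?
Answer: 406 + 92*I*√33 ≈ 406.0 + 528.5*I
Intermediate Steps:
65*(0/(-45) + 5) + (√(12 - 45)*92 + 81) = 65*(0*(-1/45) + 5) + (√(-33)*92 + 81) = 65*(0 + 5) + ((I*√33)*92 + 81) = 65*5 + (92*I*√33 + 81) = 325 + (81 + 92*I*√33) = 406 + 92*I*√33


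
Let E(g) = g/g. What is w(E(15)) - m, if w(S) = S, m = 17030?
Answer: -17029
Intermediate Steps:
E(g) = 1
w(E(15)) - m = 1 - 1*17030 = 1 - 17030 = -17029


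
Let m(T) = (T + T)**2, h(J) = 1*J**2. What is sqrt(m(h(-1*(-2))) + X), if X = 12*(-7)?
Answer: 2*I*sqrt(5) ≈ 4.4721*I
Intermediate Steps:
X = -84
h(J) = J**2
m(T) = 4*T**2 (m(T) = (2*T)**2 = 4*T**2)
sqrt(m(h(-1*(-2))) + X) = sqrt(4*((-1*(-2))**2)**2 - 84) = sqrt(4*(2**2)**2 - 84) = sqrt(4*4**2 - 84) = sqrt(4*16 - 84) = sqrt(64 - 84) = sqrt(-20) = 2*I*sqrt(5)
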